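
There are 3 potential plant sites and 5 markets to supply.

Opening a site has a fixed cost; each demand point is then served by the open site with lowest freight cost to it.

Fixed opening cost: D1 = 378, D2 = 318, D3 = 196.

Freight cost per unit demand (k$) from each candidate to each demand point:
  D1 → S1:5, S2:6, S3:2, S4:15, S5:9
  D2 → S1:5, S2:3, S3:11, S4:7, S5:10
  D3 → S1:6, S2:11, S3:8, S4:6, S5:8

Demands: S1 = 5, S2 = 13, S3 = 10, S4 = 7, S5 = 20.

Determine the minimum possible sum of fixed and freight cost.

Open {D3}: assign each demand point to its cheapest open site.
  S1→D3 5×6=30, S2→D3 13×11=143, S3→D3 10×8=80, S4→D3 7×6=42, S5→D3 20×8=160
  freight cost 455, fixed 196 → total 651.
Compare {D2}: freight cost 423 + fixed 318 = 741.
Compare {D1}: freight cost 408 + fixed 378 = 786.
Compare {D2, D3}: freight cost 346 + fixed 514 = 860.
All other subsets cost ≥ 741. Minimum total cost: 651.

651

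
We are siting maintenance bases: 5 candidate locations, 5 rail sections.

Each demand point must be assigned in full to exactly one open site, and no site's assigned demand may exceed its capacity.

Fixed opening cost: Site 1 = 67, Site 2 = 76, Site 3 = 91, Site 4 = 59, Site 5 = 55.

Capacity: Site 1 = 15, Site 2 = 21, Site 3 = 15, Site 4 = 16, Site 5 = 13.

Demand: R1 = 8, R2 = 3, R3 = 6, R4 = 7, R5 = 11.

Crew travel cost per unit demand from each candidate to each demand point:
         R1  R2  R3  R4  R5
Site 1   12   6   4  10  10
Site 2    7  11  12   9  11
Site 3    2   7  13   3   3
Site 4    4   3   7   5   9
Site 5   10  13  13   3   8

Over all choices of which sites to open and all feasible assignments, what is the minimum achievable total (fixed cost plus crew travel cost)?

354

Open {Site 3, Site 4, Site 5}; cheapest assignment that respects the capacities:
  Site 3 (cap 15, load 14): R2, R5 — cost 3×7 + 11×3 = 54
  Site 4 (cap 16, load 14): R1, R3 — cost 8×4 + 6×7 = 74
  Site 5 (cap 13, load 7): R4 — cost 7×3 = 21
  Shipping 149, fixed 205 → total 354.
  Any other capacity-feasible assignment to {Site 3, Site 4, Site 5} ships for at least 149.
Compare {Site 1, Site 3, Site 4}: its best feasible assignment gives total 359.
Compare {Site 1, Site 4, Site 5}: its best feasible assignment gives total 378.
Every other set of open sites that can feasibly serve all demand totals ≥ 359 even under its best assignment. Minimum: 354.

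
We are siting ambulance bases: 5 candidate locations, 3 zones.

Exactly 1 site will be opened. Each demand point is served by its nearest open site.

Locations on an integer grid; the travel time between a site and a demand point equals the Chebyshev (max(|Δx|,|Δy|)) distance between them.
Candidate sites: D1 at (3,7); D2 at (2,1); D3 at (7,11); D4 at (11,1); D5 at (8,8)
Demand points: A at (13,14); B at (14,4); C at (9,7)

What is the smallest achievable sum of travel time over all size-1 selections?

Open {D5}.
  A→D5 6, B→D5 6, C→D5 1  ⇒ total 13.
Compare {D3}: total 17.
Compare {D4}: total 22.
No size-1 selection does better; minimum is 13.

13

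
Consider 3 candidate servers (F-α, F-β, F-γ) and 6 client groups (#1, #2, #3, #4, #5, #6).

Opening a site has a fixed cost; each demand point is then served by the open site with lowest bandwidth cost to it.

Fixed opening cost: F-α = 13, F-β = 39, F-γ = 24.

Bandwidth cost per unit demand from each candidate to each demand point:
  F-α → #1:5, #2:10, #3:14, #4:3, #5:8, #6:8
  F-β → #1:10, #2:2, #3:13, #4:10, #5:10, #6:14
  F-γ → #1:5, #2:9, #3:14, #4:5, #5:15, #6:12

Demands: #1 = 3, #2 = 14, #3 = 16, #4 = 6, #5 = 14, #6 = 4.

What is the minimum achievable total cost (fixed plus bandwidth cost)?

465

Open {F-α, F-β}: assign each demand point to its cheapest open site.
  #1→F-α 3×5=15, #2→F-β 14×2=28, #3→F-β 16×13=208, #4→F-α 6×3=18, #5→F-α 14×8=112, #6→F-α 4×8=32
  bandwidth cost 413, fixed 52 → total 465.
Compare {F-α, F-β, F-γ}: bandwidth cost 413 + fixed 76 = 489.
Compare {F-β, F-γ}: bandwidth cost 469 + fixed 63 = 532.
Compare {F-α}: bandwidth cost 541 + fixed 13 = 554.
All other subsets cost ≥ 489. Minimum total cost: 465.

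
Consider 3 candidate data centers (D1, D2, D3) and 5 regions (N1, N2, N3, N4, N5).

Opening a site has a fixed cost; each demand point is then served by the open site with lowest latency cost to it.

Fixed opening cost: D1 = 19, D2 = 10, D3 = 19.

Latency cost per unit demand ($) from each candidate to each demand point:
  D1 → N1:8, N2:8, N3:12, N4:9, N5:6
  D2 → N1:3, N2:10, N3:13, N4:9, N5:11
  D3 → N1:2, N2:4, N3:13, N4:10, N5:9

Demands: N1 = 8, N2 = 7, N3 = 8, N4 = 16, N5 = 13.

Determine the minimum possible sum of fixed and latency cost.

400

Open {D1, D3}: assign each demand point to its cheapest open site.
  N1→D3 8×2=16, N2→D3 7×4=28, N3→D1 8×12=96, N4→D1 16×9=144, N5→D1 13×6=78
  latency cost 362, fixed 38 → total 400.
Compare {D1, D2, D3}: latency cost 362 + fixed 48 = 410.
Compare {D1, D2}: latency cost 398 + fixed 29 = 427.
Compare {D2, D3}: latency cost 409 + fixed 29 = 438.
All other subsets cost ≥ 410. Minimum total cost: 400.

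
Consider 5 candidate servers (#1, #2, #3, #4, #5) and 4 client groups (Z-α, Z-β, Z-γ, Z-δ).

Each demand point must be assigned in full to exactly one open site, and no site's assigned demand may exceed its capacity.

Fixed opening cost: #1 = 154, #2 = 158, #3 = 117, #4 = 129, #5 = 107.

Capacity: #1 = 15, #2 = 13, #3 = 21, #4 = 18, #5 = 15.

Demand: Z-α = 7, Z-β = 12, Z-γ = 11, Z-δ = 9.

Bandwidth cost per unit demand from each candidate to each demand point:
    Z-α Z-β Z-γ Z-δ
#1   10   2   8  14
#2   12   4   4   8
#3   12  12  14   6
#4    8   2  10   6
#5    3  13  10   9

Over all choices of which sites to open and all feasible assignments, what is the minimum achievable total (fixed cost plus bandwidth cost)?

606

Open {#3, #4, #5}; cheapest assignment that respects the capacities:
  #3 (cap 21, load 20): Z-γ, Z-δ — cost 11×14 + 9×6 = 208
  #4 (cap 18, load 12): Z-β — cost 12×2 = 24
  #5 (cap 15, load 7): Z-α — cost 7×3 = 21
  Shipping 253, fixed 353 → total 606.
  Any other capacity-feasible assignment to {#3, #4, #5} ships for at least 253.
Compare {#3, #4}: its best feasible assignment gives total 610.
Compare {#2, #3, #4}: its best feasible assignment gives total 610.
Every other set of open sites that can feasibly serve all demand totals ≥ 610 even under its best assignment. Minimum: 606.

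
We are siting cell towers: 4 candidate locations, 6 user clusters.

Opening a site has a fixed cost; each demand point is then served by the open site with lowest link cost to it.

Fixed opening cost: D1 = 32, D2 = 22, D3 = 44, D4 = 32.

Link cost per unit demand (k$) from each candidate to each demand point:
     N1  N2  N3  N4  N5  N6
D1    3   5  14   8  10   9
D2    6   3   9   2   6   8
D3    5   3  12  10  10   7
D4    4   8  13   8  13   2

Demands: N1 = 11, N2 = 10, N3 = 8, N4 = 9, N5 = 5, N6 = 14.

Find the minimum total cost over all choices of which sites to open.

276

Open {D2, D4}: assign each demand point to its cheapest open site.
  N1→D4 11×4=44, N2→D2 10×3=30, N3→D2 8×9=72, N4→D2 9×2=18, N5→D2 5×6=30, N6→D4 14×2=28
  link cost 222, fixed 54 → total 276.
Compare {D1, D2, D4}: link cost 211 + fixed 86 = 297.
Compare {D2, D3, D4}: link cost 222 + fixed 98 = 320.
Compare {D1, D2, D3, D4}: link cost 211 + fixed 130 = 341.
All other subsets cost ≥ 297. Minimum total cost: 276.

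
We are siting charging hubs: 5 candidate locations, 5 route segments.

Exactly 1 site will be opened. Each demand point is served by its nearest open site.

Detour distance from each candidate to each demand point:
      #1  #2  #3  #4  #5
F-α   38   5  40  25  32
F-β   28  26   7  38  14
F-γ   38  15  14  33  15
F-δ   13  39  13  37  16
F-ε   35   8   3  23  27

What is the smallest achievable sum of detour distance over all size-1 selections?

Open {F-ε}.
  #1→F-ε 35, #2→F-ε 8, #3→F-ε 3, #4→F-ε 23, #5→F-ε 27  ⇒ total 96.
Compare {F-β}: total 113.
Compare {F-γ}: total 115.
No size-1 selection does better; minimum is 96.

96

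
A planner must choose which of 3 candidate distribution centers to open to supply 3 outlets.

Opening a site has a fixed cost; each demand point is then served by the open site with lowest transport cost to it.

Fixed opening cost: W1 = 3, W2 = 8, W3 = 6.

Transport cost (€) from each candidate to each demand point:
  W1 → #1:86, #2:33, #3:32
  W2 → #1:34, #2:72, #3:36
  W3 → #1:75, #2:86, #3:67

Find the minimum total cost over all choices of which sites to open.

Open {W1, W2}: assign each demand point to its cheapest open site.
  #1→W2 34, #2→W1 33, #3→W1 32
  transport cost 99, fixed 11 → total 110.
Compare {W1, W2, W3}: transport cost 99 + fixed 17 = 116.
Compare {W1, W3}: transport cost 140 + fixed 9 = 149.
Compare {W2}: transport cost 142 + fixed 8 = 150.
All other subsets cost ≥ 116. Minimum total cost: 110.

110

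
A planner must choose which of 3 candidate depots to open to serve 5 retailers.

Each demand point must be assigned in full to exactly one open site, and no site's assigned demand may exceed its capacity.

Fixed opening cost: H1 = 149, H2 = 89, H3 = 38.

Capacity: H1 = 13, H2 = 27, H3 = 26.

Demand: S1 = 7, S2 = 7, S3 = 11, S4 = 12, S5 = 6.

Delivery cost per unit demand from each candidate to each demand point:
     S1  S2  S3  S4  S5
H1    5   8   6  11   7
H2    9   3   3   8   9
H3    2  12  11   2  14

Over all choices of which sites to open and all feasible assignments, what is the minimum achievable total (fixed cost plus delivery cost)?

273

Open {H2, H3}; cheapest assignment that respects the capacities:
  H2 (cap 27, load 24): S2, S3, S5 — cost 7×3 + 11×3 + 6×9 = 108
  H3 (cap 26, load 19): S1, S4 — cost 7×2 + 12×2 = 38
  Shipping 146, fixed 127 → total 273.
  Any other capacity-feasible assignment to {H2, H3} ships for at least 146.
Compare {H1, H2, H3}: its best feasible assignment gives total 410.
Every other set of open sites that can feasibly serve all demand totals ≥ 410 even under its best assignment. Minimum: 273.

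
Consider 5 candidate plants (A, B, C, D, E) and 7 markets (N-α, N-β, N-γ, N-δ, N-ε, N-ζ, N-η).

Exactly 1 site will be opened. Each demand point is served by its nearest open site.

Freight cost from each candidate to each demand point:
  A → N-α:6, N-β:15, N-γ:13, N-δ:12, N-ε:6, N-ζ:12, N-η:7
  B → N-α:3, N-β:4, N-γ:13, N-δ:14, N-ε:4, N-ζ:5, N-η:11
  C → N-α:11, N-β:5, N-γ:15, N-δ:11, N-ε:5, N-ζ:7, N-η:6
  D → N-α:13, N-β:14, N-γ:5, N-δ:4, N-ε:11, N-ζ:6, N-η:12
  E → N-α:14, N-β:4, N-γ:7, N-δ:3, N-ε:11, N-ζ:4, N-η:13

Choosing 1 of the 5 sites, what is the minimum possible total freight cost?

Open {B}.
  N-α→B 3, N-β→B 4, N-γ→B 13, N-δ→B 14, N-ε→B 4, N-ζ→B 5, N-η→B 11  ⇒ total 54.
Compare {E}: total 56.
Compare {C}: total 60.
No size-1 selection does better; minimum is 54.

54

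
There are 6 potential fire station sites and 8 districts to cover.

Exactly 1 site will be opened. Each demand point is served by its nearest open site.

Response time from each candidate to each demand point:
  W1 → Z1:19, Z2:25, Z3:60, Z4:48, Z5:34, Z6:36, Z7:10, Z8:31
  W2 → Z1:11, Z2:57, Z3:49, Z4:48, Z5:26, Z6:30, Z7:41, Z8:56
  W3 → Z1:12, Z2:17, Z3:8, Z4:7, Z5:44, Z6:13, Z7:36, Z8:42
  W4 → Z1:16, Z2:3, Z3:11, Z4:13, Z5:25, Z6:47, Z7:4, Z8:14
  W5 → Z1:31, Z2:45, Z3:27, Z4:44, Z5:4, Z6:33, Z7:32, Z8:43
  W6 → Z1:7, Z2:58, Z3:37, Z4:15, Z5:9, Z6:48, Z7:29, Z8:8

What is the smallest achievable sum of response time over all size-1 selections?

133

Open {W4}.
  Z1→W4 16, Z2→W4 3, Z3→W4 11, Z4→W4 13, Z5→W4 25, Z6→W4 47, Z7→W4 4, Z8→W4 14  ⇒ total 133.
Compare {W3}: total 179.
Compare {W6}: total 211.
No size-1 selection does better; minimum is 133.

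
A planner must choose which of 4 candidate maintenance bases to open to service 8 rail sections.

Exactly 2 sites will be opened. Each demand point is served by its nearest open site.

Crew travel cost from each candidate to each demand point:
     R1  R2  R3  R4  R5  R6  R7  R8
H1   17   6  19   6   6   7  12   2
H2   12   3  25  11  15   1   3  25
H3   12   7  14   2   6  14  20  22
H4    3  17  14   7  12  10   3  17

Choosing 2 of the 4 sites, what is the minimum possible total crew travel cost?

Open {H1, H4}.
  R1→H4 3, R2→H1 6, R3→H4 14, R4→H1 6, R5→H1 6, R6→H1 7, R7→H4 3, R8→H1 2  ⇒ total 47.
Compare {H1, H2}: total 52.
Compare {H2, H4}: total 60.
No size-2 selection does better; minimum is 47.

47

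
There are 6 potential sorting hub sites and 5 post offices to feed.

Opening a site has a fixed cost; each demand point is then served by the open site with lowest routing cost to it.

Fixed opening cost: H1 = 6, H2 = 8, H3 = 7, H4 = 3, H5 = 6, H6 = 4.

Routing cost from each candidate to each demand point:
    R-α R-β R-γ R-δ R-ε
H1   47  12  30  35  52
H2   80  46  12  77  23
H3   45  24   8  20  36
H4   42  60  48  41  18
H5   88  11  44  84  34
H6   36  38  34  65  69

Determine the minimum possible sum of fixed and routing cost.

113

Open {H3, H4, H5, H6}: assign each demand point to its cheapest open site.
  R-α→H6 36, R-β→H5 11, R-γ→H3 8, R-δ→H3 20, R-ε→H4 18
  routing cost 93, fixed 20 → total 113.
Compare {H1, H3, H4, H6}: routing cost 94 + fixed 20 = 114.
Compare {H3, H4, H5}: routing cost 99 + fixed 16 = 115.
Compare {H1, H3, H4}: routing cost 100 + fixed 16 = 116.
All other subsets cost ≥ 114. Minimum total cost: 113.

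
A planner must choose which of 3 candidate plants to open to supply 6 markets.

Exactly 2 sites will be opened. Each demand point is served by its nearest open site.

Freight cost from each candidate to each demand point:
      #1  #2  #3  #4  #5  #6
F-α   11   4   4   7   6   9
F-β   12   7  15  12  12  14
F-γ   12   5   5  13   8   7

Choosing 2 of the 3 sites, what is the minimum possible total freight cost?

39

Open {F-α, F-γ}.
  #1→F-α 11, #2→F-α 4, #3→F-α 4, #4→F-α 7, #5→F-α 6, #6→F-γ 7  ⇒ total 39.
Compare {F-α, F-β}: total 41.
Compare {F-β, F-γ}: total 49.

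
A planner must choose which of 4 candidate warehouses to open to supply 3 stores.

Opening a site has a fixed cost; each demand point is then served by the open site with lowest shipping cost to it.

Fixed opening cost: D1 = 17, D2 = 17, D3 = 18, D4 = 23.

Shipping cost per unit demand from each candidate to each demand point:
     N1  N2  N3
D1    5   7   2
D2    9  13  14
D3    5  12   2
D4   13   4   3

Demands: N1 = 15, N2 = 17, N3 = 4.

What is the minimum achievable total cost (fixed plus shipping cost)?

191

Open {D1, D4}: assign each demand point to its cheapest open site.
  N1→D1 15×5=75, N2→D4 17×4=68, N3→D1 4×2=8
  shipping cost 151, fixed 40 → total 191.
Compare {D3, D4}: shipping cost 151 + fixed 41 = 192.
Compare {D1, D2, D4}: shipping cost 151 + fixed 57 = 208.
Compare {D1, D3, D4}: shipping cost 151 + fixed 58 = 209.
All other subsets cost ≥ 192. Minimum total cost: 191.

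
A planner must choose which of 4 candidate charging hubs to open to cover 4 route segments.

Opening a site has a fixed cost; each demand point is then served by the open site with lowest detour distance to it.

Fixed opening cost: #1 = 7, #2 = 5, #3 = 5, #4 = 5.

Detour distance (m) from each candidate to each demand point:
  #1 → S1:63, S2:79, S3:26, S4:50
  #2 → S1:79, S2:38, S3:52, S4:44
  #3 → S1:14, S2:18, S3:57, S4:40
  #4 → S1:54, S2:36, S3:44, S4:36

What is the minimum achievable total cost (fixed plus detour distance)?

Open {#1, #3}: assign each demand point to its cheapest open site.
  S1→#3 14, S2→#3 18, S3→#1 26, S4→#3 40
  detour distance 98, fixed 12 → total 110.
Compare {#1, #3, #4}: detour distance 94 + fixed 17 = 111.
Compare {#1, #2, #3}: detour distance 98 + fixed 17 = 115.
Compare {#1, #2, #3, #4}: detour distance 94 + fixed 22 = 116.
All other subsets cost ≥ 111. Minimum total cost: 110.

110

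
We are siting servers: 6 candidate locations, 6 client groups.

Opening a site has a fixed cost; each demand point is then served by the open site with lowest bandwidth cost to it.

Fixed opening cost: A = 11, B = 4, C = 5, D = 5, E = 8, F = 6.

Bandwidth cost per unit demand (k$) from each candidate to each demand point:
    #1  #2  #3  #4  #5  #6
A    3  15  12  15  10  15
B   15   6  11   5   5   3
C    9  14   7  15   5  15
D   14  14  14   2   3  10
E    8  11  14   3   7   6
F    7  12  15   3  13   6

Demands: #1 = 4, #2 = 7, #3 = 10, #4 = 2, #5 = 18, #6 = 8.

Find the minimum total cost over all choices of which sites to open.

231

Open {A, B, C, D}: assign each demand point to its cheapest open site.
  #1→A 4×3=12, #2→B 7×6=42, #3→C 10×7=70, #4→D 2×2=4, #5→D 18×3=54, #6→B 8×3=24
  bandwidth cost 206, fixed 25 → total 231.
Compare {A, B, C, D, F}: bandwidth cost 206 + fixed 31 = 237.
Compare {A, B, C, D, E}: bandwidth cost 206 + fixed 33 = 239.
Compare {B, C, D, F}: bandwidth cost 222 + fixed 20 = 242.
All other subsets cost ≥ 237. Minimum total cost: 231.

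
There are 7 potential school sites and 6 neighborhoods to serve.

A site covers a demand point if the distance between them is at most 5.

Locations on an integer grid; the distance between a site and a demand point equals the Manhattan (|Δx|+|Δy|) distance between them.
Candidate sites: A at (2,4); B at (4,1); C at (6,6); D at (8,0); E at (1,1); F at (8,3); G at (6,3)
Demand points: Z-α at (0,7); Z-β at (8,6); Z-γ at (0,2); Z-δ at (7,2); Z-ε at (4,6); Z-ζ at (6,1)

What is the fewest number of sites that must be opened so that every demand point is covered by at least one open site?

2

Coverage sets (demand points within 5 of each site):
  A: {Z-α, Z-γ, Z-ε}
  B: {Z-γ, Z-δ, Z-ε, Z-ζ}
  C: {Z-β, Z-δ, Z-ε, Z-ζ}
  D: {Z-δ, Z-ζ}
  E: {Z-γ, Z-ζ}
  F: {Z-β, Z-δ, Z-ζ}
  G: {Z-β, Z-δ, Z-ε, Z-ζ}
No single site covers all 6 demand points.
But {A, C} covers everything, so the minimum is 2.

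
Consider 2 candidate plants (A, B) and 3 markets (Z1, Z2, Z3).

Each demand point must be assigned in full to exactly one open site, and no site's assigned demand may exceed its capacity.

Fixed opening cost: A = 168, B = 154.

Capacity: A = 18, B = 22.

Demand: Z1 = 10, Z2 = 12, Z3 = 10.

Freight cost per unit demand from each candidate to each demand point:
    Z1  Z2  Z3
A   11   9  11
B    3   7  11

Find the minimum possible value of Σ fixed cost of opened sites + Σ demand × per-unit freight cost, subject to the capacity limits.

Open {A, B}; cheapest assignment that respects the capacities:
  A (cap 18, load 10): Z3 — cost 10×11 = 110
  B (cap 22, load 22): Z1, Z2 — cost 10×3 + 12×7 = 114
  Shipping 224, fixed 322 → total 546.
  Any other capacity-feasible assignment to {A, B} ships for at least 224.
Total demand is 32 and no other set of sites has combined capacity ≥ 32, so {A, B} is the only feasible choice of open sites. Minimum: 546.

546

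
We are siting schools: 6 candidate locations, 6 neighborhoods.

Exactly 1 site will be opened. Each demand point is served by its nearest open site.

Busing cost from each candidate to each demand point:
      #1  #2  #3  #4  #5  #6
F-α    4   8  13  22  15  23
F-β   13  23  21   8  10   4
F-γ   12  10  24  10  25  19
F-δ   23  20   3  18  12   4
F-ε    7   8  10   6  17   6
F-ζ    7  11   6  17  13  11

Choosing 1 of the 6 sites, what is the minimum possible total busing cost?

54

Open {F-ε}.
  #1→F-ε 7, #2→F-ε 8, #3→F-ε 10, #4→F-ε 6, #5→F-ε 17, #6→F-ε 6  ⇒ total 54.
Compare {F-ζ}: total 65.
Compare {F-β}: total 79.
No size-1 selection does better; minimum is 54.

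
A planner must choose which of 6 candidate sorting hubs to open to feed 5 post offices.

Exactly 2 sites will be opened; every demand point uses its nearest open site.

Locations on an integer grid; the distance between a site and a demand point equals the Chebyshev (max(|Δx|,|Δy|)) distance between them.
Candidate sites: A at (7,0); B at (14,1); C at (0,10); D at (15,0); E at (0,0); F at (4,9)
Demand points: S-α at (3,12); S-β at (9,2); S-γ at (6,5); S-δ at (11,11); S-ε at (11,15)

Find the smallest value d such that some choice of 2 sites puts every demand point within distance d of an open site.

Open {A, F}.
  Farthest demand point is S-δ at distance 7 (to F); all others are ≤ 7.
With {B, F} the worst case is 7.
With {C, F} the worst case is 7.
No size-2 selection achieves below 7.

7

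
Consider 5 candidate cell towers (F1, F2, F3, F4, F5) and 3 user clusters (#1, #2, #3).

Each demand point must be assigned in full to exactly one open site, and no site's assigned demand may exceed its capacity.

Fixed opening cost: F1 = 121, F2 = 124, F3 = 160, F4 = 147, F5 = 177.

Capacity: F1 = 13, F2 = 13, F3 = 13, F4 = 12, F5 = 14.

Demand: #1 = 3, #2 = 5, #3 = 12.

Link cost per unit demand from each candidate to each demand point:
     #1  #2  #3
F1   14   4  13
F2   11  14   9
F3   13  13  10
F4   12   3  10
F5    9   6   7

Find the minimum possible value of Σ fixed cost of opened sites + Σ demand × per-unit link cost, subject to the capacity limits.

Open {F1, F2}; cheapest assignment that respects the capacities:
  F1 (cap 13, load 8): #1, #2 — cost 3×14 + 5×4 = 62
  F2 (cap 13, load 12): #3 — cost 12×9 = 108
  Shipping 170, fixed 245 → total 415.
  Any other capacity-feasible assignment to {F1, F2} ships for at least 170.
Compare {F2, F4}: its best feasible assignment gives total 430.
Compare {F1, F5}: its best feasible assignment gives total 444.
Every other set of open sites that can feasibly serve all demand totals ≥ 430 even under its best assignment. Minimum: 415.

415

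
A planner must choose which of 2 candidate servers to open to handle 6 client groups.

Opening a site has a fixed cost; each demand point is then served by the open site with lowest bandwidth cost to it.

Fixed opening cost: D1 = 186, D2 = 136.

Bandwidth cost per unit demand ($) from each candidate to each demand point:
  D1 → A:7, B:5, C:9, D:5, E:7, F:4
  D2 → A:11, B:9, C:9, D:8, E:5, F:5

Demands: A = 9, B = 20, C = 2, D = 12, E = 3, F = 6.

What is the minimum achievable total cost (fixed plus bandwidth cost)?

Open {D1}: assign each demand point to its cheapest open site.
  A→D1 9×7=63, B→D1 20×5=100, C→D1 2×9=18, D→D1 12×5=60, E→D1 3×7=21, F→D1 6×4=24
  bandwidth cost 286, fixed 186 → total 472.
Compare {D2}: bandwidth cost 438 + fixed 136 = 574.
Compare {D1, D2}: bandwidth cost 280 + fixed 322 = 602.

472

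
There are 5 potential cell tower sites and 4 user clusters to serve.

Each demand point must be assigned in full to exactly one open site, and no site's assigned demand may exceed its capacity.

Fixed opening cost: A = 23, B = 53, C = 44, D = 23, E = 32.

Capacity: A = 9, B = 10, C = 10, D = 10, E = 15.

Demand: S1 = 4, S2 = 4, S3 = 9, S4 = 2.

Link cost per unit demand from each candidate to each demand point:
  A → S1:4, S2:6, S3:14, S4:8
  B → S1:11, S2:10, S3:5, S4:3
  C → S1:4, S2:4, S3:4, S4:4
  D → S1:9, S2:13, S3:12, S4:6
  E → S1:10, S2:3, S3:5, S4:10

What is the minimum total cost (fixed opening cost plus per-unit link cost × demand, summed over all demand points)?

Open {A, E}; cheapest assignment that respects the capacities:
  A (cap 9, load 6): S1, S4 — cost 4×4 + 2×8 = 32
  E (cap 15, load 13): S2, S3 — cost 4×3 + 9×5 = 57
  Shipping 89, fixed 55 → total 144.
  Any other capacity-feasible assignment to {A, E} ships for at least 89.
Compare {C, E}: its best feasible assignment gives total 157.
Compare {D, E}: its best feasible assignment gives total 160.
Every other set of open sites that can feasibly serve all demand totals ≥ 157 even under its best assignment. Minimum: 144.

144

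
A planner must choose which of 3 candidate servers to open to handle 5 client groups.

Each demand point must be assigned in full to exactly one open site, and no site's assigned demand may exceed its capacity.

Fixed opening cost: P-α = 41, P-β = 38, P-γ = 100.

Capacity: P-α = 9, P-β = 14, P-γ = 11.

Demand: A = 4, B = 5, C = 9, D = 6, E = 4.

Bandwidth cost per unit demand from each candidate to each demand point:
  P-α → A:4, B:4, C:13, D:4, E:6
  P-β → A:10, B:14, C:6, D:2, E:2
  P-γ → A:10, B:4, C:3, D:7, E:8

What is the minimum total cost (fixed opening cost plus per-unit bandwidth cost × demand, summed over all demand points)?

Open {P-α, P-β, P-γ}; cheapest assignment that respects the capacities:
  P-α (cap 9, load 9): A, B — cost 4×4 + 5×4 = 36
  P-β (cap 14, load 10): D, E — cost 6×2 + 4×2 = 20
  P-γ (cap 11, load 9): C — cost 9×3 = 27
  Shipping 83, fixed 179 → total 262.
  Any other capacity-feasible assignment to {P-α, P-β, P-γ} ships for at least 83.
Total demand is 28 and no other set of sites has combined capacity ≥ 28, so {P-α, P-β, P-γ} is the only feasible choice of open sites. Minimum: 262.

262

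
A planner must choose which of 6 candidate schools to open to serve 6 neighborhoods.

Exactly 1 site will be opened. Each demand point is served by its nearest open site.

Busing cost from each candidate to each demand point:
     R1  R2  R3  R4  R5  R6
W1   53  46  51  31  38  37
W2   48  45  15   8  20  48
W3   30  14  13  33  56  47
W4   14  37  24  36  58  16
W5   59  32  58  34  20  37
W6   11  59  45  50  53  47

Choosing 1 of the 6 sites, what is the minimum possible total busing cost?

Open {W2}.
  R1→W2 48, R2→W2 45, R3→W2 15, R4→W2 8, R5→W2 20, R6→W2 48  ⇒ total 184.
Compare {W4}: total 185.
Compare {W3}: total 193.
No size-1 selection does better; minimum is 184.

184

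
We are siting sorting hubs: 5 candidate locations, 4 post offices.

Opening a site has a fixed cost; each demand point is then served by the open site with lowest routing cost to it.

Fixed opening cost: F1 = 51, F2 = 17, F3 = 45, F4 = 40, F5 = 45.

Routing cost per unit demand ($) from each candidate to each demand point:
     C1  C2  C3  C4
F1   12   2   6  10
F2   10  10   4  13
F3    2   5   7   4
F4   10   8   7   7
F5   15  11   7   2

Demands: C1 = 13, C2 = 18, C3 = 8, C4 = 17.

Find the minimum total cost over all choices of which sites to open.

274

Open {F1, F3}: assign each demand point to its cheapest open site.
  C1→F3 13×2=26, C2→F1 18×2=36, C3→F1 8×6=48, C4→F3 17×4=68
  routing cost 178, fixed 96 → total 274.
Compare {F1, F2, F3}: routing cost 162 + fixed 113 = 275.
Compare {F2, F3}: routing cost 216 + fixed 62 = 278.
Compare {F3}: routing cost 240 + fixed 45 = 285.
All other subsets cost ≥ 275. Minimum total cost: 274.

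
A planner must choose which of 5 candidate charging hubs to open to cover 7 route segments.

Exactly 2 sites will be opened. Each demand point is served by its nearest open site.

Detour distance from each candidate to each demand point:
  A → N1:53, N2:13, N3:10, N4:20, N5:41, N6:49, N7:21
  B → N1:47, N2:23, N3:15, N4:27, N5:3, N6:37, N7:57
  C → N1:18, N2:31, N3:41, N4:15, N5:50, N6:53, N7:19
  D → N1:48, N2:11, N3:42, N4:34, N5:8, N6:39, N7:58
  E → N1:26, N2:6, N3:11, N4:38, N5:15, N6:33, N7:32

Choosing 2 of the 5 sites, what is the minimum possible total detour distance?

Open {C, E}.
  N1→C 18, N2→E 6, N3→E 11, N4→C 15, N5→E 15, N6→E 33, N7→C 19  ⇒ total 117.
Compare {B, C}: total 130.
Compare {A, E}: total 131.
No size-2 selection does better; minimum is 117.

117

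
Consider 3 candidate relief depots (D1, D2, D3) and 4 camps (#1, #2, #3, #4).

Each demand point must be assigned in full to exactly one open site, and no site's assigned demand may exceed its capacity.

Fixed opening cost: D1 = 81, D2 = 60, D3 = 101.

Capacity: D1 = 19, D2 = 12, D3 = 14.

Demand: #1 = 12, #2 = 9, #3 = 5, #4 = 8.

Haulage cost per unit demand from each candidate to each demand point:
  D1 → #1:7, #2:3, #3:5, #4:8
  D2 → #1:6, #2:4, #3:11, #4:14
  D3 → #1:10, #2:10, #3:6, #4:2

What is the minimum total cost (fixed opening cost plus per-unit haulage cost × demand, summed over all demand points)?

Open {D1, D2, D3}; cheapest assignment that respects the capacities:
  D1 (cap 19, load 14): #2, #3 — cost 9×3 + 5×5 = 52
  D2 (cap 12, load 12): #1 — cost 12×6 = 72
  D3 (cap 14, load 8): #4 — cost 8×2 = 16
  Shipping 140, fixed 242 → total 382.
  Any other capacity-feasible assignment to {D1, D2, D3} ships for at least 140.
Total demand is 34 and no other set of sites has combined capacity ≥ 34, so {D1, D2, D3} is the only feasible choice of open sites. Minimum: 382.

382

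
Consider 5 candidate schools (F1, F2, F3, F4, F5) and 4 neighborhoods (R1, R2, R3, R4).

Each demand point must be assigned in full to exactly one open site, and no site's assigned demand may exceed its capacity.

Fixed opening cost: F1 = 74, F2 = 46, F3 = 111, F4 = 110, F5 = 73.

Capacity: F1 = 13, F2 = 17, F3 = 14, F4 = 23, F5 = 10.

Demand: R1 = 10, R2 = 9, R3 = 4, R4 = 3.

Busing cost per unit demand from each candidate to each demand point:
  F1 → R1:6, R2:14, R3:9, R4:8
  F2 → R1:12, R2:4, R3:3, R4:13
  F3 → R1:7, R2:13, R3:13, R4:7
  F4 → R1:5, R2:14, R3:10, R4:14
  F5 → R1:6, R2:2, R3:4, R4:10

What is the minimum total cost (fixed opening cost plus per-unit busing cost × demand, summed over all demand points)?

Open {F1, F2}; cheapest assignment that respects the capacities:
  F1 (cap 13, load 13): R1, R4 — cost 10×6 + 3×8 = 84
  F2 (cap 17, load 13): R2, R3 — cost 9×4 + 4×3 = 48
  Shipping 132, fixed 120 → total 252.
  Any other capacity-feasible assignment to {F1, F2} ships for at least 132.
Compare {F2, F5}: its best feasible assignment gives total 266.
Compare {F2, F4}: its best feasible assignment gives total 293.
Every other set of open sites that can feasibly serve all demand totals ≥ 266 even under its best assignment. Minimum: 252.

252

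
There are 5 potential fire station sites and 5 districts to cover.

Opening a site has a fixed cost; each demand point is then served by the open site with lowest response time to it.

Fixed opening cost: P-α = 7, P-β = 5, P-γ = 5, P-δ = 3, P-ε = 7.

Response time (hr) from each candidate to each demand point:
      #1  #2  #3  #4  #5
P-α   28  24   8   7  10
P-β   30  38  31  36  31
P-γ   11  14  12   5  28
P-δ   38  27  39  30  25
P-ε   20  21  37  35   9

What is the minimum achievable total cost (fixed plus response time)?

Open {P-α, P-γ}: assign each demand point to its cheapest open site.
  #1→P-γ 11, #2→P-γ 14, #3→P-α 8, #4→P-γ 5, #5→P-α 10
  response time 48, fixed 12 → total 60.
Compare {P-γ, P-ε}: response time 51 + fixed 12 = 63.
Compare {P-α, P-γ, P-δ}: response time 48 + fixed 15 = 63.
Compare {P-α, P-β, P-γ}: response time 48 + fixed 17 = 65.
All other subsets cost ≥ 63. Minimum total cost: 60.

60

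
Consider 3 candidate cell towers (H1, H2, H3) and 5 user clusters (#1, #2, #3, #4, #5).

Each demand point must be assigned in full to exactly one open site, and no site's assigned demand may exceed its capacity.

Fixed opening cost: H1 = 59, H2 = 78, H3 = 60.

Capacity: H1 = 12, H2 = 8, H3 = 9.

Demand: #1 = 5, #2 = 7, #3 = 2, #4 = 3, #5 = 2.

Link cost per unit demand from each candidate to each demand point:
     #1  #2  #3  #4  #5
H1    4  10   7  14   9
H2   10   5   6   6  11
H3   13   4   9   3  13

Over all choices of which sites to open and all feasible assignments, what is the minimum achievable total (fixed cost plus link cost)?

Open {H1, H3}; cheapest assignment that respects the capacities:
  H1 (cap 12, load 12): #1, #3, #4, #5 — cost 5×4 + 2×7 + 3×14 + 2×9 = 94
  H3 (cap 9, load 7): #2 — cost 7×4 = 28
  Shipping 122, fixed 119 → total 241.
  Any other capacity-feasible assignment to {H1, H3} ships for at least 122.
Compare {H1, H2}: its best feasible assignment gives total 266.
Compare {H1, H2, H3}: its best feasible assignment gives total 293.
Every other set of open sites that can feasibly serve all demand totals ≥ 266 even under its best assignment. Minimum: 241.

241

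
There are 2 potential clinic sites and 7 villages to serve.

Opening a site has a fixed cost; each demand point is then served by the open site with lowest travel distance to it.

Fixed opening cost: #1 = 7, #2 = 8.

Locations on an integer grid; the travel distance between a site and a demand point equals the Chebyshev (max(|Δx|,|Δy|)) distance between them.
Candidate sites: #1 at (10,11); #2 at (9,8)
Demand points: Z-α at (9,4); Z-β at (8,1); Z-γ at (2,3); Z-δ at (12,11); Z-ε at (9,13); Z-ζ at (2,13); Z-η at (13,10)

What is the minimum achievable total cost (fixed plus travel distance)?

Open {#2}: assign each demand point to its cheapest open site.
  Z-α→#2 4, Z-β→#2 7, Z-γ→#2 7, Z-δ→#2 3, Z-ε→#2 5, Z-ζ→#2 7, Z-η→#2 4
  travel distance 37, fixed 8 → total 45.
Compare {#1}: travel distance 40 + fixed 7 = 47.
Compare {#1, #2}: travel distance 32 + fixed 15 = 47.

45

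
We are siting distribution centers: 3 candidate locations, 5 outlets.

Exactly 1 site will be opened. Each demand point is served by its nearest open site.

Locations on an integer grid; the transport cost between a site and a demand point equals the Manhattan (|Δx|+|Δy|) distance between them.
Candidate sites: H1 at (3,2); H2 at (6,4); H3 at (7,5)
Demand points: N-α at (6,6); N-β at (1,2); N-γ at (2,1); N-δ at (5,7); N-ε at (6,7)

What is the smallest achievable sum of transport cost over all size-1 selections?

Open {H2}.
  N-α→H2 2, N-β→H2 7, N-γ→H2 7, N-δ→H2 4, N-ε→H2 3  ⇒ total 23.
Compare {H1}: total 26.
Compare {H3}: total 27.

23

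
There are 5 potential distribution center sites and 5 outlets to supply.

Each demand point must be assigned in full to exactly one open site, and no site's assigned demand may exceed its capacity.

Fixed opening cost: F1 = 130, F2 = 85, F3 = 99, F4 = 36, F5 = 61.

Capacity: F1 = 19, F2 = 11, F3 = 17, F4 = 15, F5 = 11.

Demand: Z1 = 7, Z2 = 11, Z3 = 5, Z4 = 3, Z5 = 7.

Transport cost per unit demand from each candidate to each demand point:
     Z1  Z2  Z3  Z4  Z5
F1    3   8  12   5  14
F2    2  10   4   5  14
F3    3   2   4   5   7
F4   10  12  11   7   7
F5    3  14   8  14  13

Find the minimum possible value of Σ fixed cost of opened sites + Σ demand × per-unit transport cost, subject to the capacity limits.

329

Open {F3, F4, F5}; cheapest assignment that respects the capacities:
  F3 (cap 17, load 16): Z2, Z3 — cost 11×2 + 5×4 = 42
  F4 (cap 15, load 10): Z4, Z5 — cost 3×7 + 7×7 = 70
  F5 (cap 11, load 7): Z1 — cost 7×3 = 21
  Shipping 133, fixed 196 → total 329.
  Any other capacity-feasible assignment to {F3, F4, F5} ships for at least 133.
Compare {F2, F3, F4}: its best feasible assignment gives total 340.
Compare {F1, F3, F4}: its best feasible assignment gives total 392.
Every other set of open sites that can feasibly serve all demand totals ≥ 340 even under its best assignment. Minimum: 329.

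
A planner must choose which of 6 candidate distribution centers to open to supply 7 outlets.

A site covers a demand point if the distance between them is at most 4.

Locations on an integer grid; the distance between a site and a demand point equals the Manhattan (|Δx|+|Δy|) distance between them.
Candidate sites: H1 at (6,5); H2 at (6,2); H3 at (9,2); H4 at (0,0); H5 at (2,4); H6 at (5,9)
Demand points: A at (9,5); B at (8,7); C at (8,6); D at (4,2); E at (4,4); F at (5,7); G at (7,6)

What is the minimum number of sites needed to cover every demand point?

Coverage sets (demand points within 4 of each site):
  H1: {A, B, C, E, F, G}
  H2: {D, E}
  H3: {A}
  H4: {}
  H5: {D, E}
  H6: {F}
No single site covers all 7 demand points.
But {H1, H2} covers everything, so the minimum is 2.

2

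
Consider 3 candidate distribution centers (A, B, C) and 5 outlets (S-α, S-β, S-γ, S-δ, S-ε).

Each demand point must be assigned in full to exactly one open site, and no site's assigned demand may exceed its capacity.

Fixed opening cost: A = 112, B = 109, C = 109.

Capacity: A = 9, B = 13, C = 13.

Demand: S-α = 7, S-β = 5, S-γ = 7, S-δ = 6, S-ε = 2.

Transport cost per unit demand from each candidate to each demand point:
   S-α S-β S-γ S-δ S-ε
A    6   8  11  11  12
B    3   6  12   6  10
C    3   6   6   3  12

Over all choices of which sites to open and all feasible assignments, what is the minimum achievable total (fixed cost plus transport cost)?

Open {A, B, C}; cheapest assignment that respects the capacities:
  A (cap 9, load 2): S-ε — cost 2×12 = 24
  B (cap 13, load 12): S-α, S-β — cost 7×3 + 5×6 = 51
  C (cap 13, load 13): S-γ, S-δ — cost 7×6 + 6×3 = 60
  Shipping 135, fixed 330 → total 465.
  Any other capacity-feasible assignment to {A, B, C} ships for at least 135.
Total demand is 27 and no other set of sites has combined capacity ≥ 27, so {A, B, C} is the only feasible choice of open sites. Minimum: 465.

465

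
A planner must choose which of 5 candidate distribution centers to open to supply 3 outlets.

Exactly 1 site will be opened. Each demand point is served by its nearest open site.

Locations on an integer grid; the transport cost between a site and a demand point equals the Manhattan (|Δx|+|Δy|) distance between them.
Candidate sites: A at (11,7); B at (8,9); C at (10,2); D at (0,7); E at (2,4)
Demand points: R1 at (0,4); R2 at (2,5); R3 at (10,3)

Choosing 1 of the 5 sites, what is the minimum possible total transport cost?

12

Open {E}.
  R1→E 2, R2→E 1, R3→E 9  ⇒ total 12.
Compare {D}: total 21.
Compare {C}: total 24.
No size-1 selection does better; minimum is 12.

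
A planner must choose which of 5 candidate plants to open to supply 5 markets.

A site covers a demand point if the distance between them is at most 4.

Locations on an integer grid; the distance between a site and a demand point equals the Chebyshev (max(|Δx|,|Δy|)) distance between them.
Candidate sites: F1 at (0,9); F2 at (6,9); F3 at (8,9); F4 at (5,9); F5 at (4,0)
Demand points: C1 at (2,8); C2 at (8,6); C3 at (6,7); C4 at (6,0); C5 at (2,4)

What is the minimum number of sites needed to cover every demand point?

2

Coverage sets (demand points within 4 of each site):
  F1: {C1}
  F2: {C1, C2, C3}
  F3: {C2, C3}
  F4: {C1, C2, C3}
  F5: {C4, C5}
No single site covers all 5 demand points.
But {F2, F5} covers everything, so the minimum is 2.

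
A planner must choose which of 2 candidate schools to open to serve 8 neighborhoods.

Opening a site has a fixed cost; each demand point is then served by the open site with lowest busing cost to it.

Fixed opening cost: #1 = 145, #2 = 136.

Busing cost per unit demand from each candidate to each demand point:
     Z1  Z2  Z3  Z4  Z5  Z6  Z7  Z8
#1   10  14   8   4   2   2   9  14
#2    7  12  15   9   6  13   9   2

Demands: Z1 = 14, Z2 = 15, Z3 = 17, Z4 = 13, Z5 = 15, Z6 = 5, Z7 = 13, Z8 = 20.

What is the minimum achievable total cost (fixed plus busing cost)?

Open {#1, #2}: assign each demand point to its cheapest open site.
  Z1→#2 14×7=98, Z2→#2 15×12=180, Z3→#1 17×8=136, Z4→#1 13×4=52, Z5→#1 15×2=30, Z6→#1 5×2=10, Z7→#1 13×9=117, Z8→#2 20×2=40
  busing cost 663, fixed 281 → total 944.
Compare {#2}: busing cost 962 + fixed 136 = 1098.
Compare {#1}: busing cost 975 + fixed 145 = 1120.

944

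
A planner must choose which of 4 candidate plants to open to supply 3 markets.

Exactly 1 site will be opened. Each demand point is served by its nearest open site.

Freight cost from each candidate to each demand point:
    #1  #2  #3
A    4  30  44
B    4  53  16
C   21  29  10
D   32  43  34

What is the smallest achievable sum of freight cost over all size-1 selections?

Open {C}.
  #1→C 21, #2→C 29, #3→C 10  ⇒ total 60.
Compare {B}: total 73.
Compare {A}: total 78.
No size-1 selection does better; minimum is 60.

60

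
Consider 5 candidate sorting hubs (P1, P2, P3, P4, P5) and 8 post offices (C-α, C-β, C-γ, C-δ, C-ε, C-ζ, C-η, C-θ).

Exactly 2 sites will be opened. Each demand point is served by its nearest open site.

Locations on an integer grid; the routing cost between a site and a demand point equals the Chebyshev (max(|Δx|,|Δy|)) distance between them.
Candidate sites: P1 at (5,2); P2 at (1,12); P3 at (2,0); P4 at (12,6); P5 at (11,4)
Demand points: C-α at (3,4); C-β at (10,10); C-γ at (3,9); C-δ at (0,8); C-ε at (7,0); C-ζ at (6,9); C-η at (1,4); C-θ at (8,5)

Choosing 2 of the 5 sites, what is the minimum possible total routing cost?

31

Open {P1, P2}.
  C-α→P1 2, C-β→P1 8, C-γ→P2 3, C-δ→P2 4, C-ε→P1 2, C-ζ→P2 5, C-η→P1 4, C-θ→P1 3  ⇒ total 31.
Compare {P1, P4}: total 34.
Compare {P1, P5}: total 35.
No size-2 selection does better; minimum is 31.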